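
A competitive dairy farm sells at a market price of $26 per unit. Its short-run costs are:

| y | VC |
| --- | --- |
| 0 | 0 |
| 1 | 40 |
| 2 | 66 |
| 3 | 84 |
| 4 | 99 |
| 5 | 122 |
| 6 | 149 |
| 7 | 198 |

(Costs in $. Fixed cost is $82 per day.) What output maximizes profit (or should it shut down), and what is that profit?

Profit at each row (π = 26y − TC): y=0: -82; y=1: -96; y=2: -96; y=3: -88; y=4: -77; y=5: -74; y=6: -75; y=7: -98.
Profit is maximized at y = 5. AVC there is 122/5 = $24.40 ≤ P, so producing beats shutting down (which would give -$82).

y = 5; profit = -$74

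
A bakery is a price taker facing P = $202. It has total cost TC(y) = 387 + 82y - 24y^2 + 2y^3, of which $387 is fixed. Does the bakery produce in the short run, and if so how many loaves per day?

Variable cost is VC = 82y - 24y^2 + 2y^3, so AVC = VC/y = 82 - 24y + 2y^2 and MC = dTC/dy = 82 - 48y + 6y^2.
The AVC parabola has its vertex at y = 24/4 = 6, where AVC = 82 - 24·6 + 2·6^2 = $10.
Since P = $202 ≥ min AVC = $10, price covers variable cost and the firm should produce.
P = MC gives -120 - 48y + 6y^2 = 0, with roots -2 and 10. Take the larger (rising MC): y* = 10.
Check: AVC at y = 10 is $42 ≤ P, so revenue covers variable cost.
Profit = P·y − TC = 202·10 − 807 = $1213.

Produce at y = 10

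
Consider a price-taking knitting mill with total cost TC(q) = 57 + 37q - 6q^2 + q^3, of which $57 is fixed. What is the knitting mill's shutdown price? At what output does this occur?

The firm shuts down when price falls below the minimum of average variable cost. AVC = VC/q = 37 - 6q + q^2.
At the minimum of AVC, MC = AVC. MC = 37 - 12q + 3q^2; setting MC = AVC gives 2q^2 - 6q = 0, so q = 3. min AVC = 28.
So the shutdown price is $28.

$28 per unit, at q = 3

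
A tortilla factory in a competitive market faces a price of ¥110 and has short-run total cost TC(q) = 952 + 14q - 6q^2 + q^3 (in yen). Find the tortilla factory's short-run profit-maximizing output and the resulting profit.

Profit = -¥312 at q = 8

AVC = 14 - 6q + q^2 has its minimum ¥5 at q = 3; price ¥110 clears that bar, so the firm operates.
With MC = 14 - 12q + 3q^2, P = MC on the upward-sloping part at q* = 8.
TR = 110·8 = 880. TC = 952 + 240 = 1192. Profit = 880 − 1192 = -¥312.
Shutting down would mean losing the fixed cost of ¥952, so operating at a loss of ¥312 is better by ¥640.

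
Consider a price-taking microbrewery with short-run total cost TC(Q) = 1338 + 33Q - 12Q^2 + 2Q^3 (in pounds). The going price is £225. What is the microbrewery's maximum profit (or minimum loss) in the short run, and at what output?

Profit = -£58 at Q = 8

AVC = 33 - 12Q + 2Q^2; min AVC = £15 at Q = 3. Since P = £225 ≥ min AVC, the firm produces.
MC = 33 - 24Q + 6Q^2. Setting P = MC and taking the root on the rising branch gives Q* = 8.
TR = 225·8 = 1800. TC = 1338 + 520 = 1858. Profit = 1800 − 1858 = -£58.
Shutting down would mean losing the fixed cost of £1338, so operating at a loss of £58 is better by £1280.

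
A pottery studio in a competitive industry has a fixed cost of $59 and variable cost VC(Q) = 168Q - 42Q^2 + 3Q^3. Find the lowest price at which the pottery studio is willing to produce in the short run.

$21 per unit

Short-run supply begins at min AVC. From VC = 168Q - 42Q^2 + 3Q^3, AVC = 168 - 42Q + 3Q^2.
dAVC/dQ = -42 + 6Q = 0 gives Q = 7. min AVC = 168 - 42·7 + 3·7^2 = 21.
So the shutdown price is $21.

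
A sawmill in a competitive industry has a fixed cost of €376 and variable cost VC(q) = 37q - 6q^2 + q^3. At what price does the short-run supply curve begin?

Short-run supply begins at min AVC. From VC = 37q - 6q^2 + q^3, AVC = 37 - 6q + q^2.
dAVC/dq = -6 + 2q = 0 gives q = 3. min AVC = 37 - 6·3 + 3^2 = 28.
So the shutdown price is €28.

€28 per unit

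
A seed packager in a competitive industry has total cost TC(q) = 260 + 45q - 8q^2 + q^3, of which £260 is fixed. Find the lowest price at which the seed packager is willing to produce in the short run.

The firm shuts down when price falls below the minimum of average variable cost. AVC = VC/q = 45 - 8q + q^2.
dAVC/dq = -8 + 2q = 0 gives q = 4. min AVC = 45 - 8·4 + 4^2 = 29.
The firm shuts down for any P below £29.

£29 per unit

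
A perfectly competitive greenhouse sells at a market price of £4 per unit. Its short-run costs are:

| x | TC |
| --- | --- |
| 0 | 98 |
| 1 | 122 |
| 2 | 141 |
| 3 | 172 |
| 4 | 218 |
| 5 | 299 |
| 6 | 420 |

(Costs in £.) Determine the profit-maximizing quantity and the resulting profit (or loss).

x = 0 (shut down); profit = -£98

Compute π = P·x − TC at each output: x=0: -98; x=1: -118; x=2: -133; x=3: -160; x=4: -202; x=5: -279; x=6: -396.
Profit is highest at x = 0. Equivalently, the lowest AVC in the table is 43/2 ≈ £21.50 at x = 2, and P = £4 falls below it — price never covers variable cost, so the firm shuts down and loses only its fixed cost.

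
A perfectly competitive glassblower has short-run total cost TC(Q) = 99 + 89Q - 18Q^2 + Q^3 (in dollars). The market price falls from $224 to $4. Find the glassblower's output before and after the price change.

AVC = 89 - 18Q + Q^2, minimized at Q = 9 where min AVC = $8. MC = 89 - 36Q + 3Q^2.
With P = $224 above the shutdown price, P = MC gives Q = 15.
At P = $4 < min AVC = $8, price no longer covers variable cost at any output, so the firm shuts down: Q = 0.

Output falls from 15 to 0 (the firm shuts down)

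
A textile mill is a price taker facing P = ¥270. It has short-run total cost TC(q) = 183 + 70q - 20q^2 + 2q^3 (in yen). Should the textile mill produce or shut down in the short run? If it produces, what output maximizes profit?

Variable cost is VC = 70q - 20q^2 + 2q^3, so AVC = VC/q = 70 - 20q + 2q^2 and MC = dTC/dq = 70 - 40q + 6q^2.
AVC is minimized where dAVC/dq = -20 + 4q = 0, at q = 5; min AVC = 70 - 20·5 + 2·5^2 = ¥20.
P = ¥270 exceeds min AVC = ¥20, so the firm stays open.
Set P = MC: 270 = 70 - 40q + 6q^2 → -200 - 40q + 6q^2 = 0. The roots are q = -10/3 and q = 10; the profit-maximizing output is on the rising part of MC, so q* = 10.
Check: AVC at q = 10 is ¥70 ≤ P, so revenue covers variable cost.
Profit = P·q − TC = 270·10 − 883 = ¥1817.

Produce at q = 10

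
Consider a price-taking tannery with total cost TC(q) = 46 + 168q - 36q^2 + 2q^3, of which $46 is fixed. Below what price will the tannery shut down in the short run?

Short-run supply begins at min AVC. From VC = 168q - 36q^2 + 2q^3, AVC = 168 - 36q + 2q^2.
dAVC/dq = -36 + 4q = 0 gives q = 9. min AVC = 168 - 36·9 + 2·9^2 = 6.
So the shutdown price is $6.

$6 per unit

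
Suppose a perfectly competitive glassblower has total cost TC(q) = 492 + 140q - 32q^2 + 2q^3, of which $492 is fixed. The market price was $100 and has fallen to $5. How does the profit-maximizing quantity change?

Output falls from 10 to 0 (the firm shuts down)

MC = 140 - 64q + 6q^2; the shutdown threshold is min AVC = $12 (at q = 8).
At P = $100 ≥ min AVC, set P = MC on the rising branch: q = 10.
At P = $5 < min AVC = $12, price no longer covers variable cost at any output, so the firm shuts down: q = 0.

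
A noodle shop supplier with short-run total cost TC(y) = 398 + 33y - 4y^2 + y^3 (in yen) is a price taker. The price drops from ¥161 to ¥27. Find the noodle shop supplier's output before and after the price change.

MC = 33 - 8y + 3y^2; the shutdown threshold is min AVC = ¥29 (at y = 2).
With P = ¥161 above the shutdown price, P = MC gives y = 8.
At P = ¥27 < min AVC = ¥29, price no longer covers variable cost at any output, so the firm shuts down: y = 0.

Output falls from 8 to 0 (the firm shuts down)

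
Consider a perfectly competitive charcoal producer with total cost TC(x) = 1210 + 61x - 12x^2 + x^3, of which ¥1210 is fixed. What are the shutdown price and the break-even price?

Shutdown price = ¥25; break-even price = ¥160

Shutdown price = min AVC. AVC = 61 - 12x + x^2, with vertex at x = 6 and minimum ¥25.
ATC = 1210/x + 61 - 12x + x^2. Setting dATC/dx = −1210/x^2 − 12 + 2x = 0 gives x = 11 (since 2·11^3 − 12·11^2 = 1210).
min ATC = 1210/11 + 61 − 12·11 + 11^2 = ¥160. That is the break-even price.
For ¥25 ≤ P < ¥160 the firm produces at a loss; below ¥25 it shuts down.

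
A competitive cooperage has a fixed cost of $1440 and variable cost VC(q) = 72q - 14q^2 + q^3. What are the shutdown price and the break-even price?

Shutdown price = min AVC. AVC = 72 - 14q + q^2, with vertex at q = 7 and minimum $23.
ATC = 1440/q + 72 - 14q + q^2. Setting dATC/dq = −1440/q^2 − 14 + 2q = 0 gives q = 12 (since 2·12^3 − 14·12^2 = 1440).
min ATC = 1440/12 + 72 − 14·12 + 12^2 = $168. That is the break-even price.
For $23 ≤ P < $168 the firm produces at a loss; below $23 it shuts down.

Shutdown price = $23; break-even price = $168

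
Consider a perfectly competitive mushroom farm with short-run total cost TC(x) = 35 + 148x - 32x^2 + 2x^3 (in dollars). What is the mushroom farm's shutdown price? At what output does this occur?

The shutdown price is the minimum of AVC. VC = 148x - 32x^2 + 2x^3, so AVC = 148 - 32x + 2x^2.
dAVC/dx = -32 + 4x = 0 gives x = 8. min AVC = 148 - 32·8 + 2·8^2 = 20.
So the shutdown price is $20.

$20 per unit, at x = 8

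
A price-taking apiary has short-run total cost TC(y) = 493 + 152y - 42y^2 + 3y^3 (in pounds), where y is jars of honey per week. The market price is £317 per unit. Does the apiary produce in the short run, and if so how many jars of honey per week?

Produce at y = 11

Variable cost is VC = 152y - 42y^2 + 3y^3, so AVC = VC/y = 152 - 42y + 3y^2 and MC = dTC/dy = 152 - 84y + 9y^2.
AVC hits its minimum where MC = AVC, at y = 7, giving min AVC = 152 - 42·7 + 3·7^2 = £5.
Since P = £317 ≥ min AVC = £5, price covers variable cost and the firm should produce.
P = MC gives -165 - 84y + 9y^2 = 0, with roots -5/3 and 11. Take the larger (rising MC): y* = 11.
Check: AVC at y = 11 is £53 ≤ P, so revenue covers variable cost.
Profit = P·y − TC = 317·11 − 1076 = £2411.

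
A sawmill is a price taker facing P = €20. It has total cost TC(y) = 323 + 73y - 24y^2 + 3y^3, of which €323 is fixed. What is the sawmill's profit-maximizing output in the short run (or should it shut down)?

Shut down

Strip out fixed cost: VC = 73y - 24y^2 + 3y^3. Then AVC = 73 - 24y + 3y^2 and MC = 73 - 48y + 9y^2.
AVC hits its minimum where MC = AVC, at y = 4, giving min AVC = 73 - 24·4 + 3·4^2 = €25.
With P < min AVC (€20 < €25), every unit sold adds to the loss.
Best response: produce nothing and absorb the €323 fixed cost.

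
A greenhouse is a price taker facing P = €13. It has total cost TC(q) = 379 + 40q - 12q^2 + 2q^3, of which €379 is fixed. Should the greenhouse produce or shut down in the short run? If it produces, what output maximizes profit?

Shut down

Variable cost is VC = 40q - 12q^2 + 2q^3, so AVC = VC/q = 40 - 12q + 2q^2 and MC = dTC/dq = 40 - 24q + 6q^2.
AVC hits its minimum where MC = AVC, at q = 3, giving min AVC = 40 - 12·3 + 2·3^2 = €22.
With P < min AVC (€13 < €22), every unit sold adds to the loss.
Best response: produce nothing and absorb the €379 fixed cost.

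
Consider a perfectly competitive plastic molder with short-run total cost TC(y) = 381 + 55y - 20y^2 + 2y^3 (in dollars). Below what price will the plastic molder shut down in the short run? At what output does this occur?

$5 per unit, at y = 5

Short-run supply begins at min AVC. From VC = 55y - 20y^2 + 2y^3, AVC = 55 - 20y + 2y^2.
dAVC/dy = -20 + 4y = 0 gives y = 5. min AVC = 55 - 20·5 + 2·5^2 = 5.
The firm shuts down for any P below $5.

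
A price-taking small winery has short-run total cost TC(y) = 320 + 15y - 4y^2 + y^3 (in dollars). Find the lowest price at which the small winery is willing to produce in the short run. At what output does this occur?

The shutdown price is the minimum of AVC. VC = 15y - 4y^2 + y^3, so AVC = 15 - 4y + y^2.
dAVC/dy = -4 + 2y = 0 gives y = 2. min AVC = 15 - 4·2 + 2^2 = 11.
The firm shuts down for any P below $11.

$11 per unit, at y = 2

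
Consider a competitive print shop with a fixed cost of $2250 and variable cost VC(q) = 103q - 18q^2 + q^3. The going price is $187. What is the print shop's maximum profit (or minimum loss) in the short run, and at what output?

AVC = 103 - 18q + q^2 has its minimum $22 at q = 9; price $187 clears that bar, so the firm operates.
With MC = 103 - 36q + 3q^2, P = MC on the upward-sloping part at q* = 14.
TR = 187·14 = 2618. TC = 2250 + 658 = 2908. Profit = 2618 − 2908 = -$290.
That loss of $290 beats the $2250 the firm would lose by shutting down; producing recovers $1960 of fixed cost.

Profit = -$290 at q = 14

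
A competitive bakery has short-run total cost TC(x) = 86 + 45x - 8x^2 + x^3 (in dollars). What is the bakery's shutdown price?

$29 per unit

The shutdown price is the minimum of AVC. VC = 45x - 8x^2 + x^3, so AVC = 45 - 8x + x^2.
At the minimum of AVC, MC = AVC. MC = 45 - 16x + 3x^2; setting MC = AVC gives 2x^2 - 8x = 0, so x = 4. min AVC = 29.
The firm shuts down for any P below $29.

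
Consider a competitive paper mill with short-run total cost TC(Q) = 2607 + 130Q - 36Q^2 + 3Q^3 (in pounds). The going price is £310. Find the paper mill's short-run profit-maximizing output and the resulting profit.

Profit = -£207 at Q = 10

AVC = 130 - 36Q + 3Q^2; min AVC = £22 at Q = 6. Since P = £310 ≥ min AVC, the firm produces.
With MC = 130 - 72Q + 9Q^2, P = MC on the upward-sloping part at Q* = 10.
TR = 310·10 = 3100. TC = 2607 + 700 = 3307. Profit = 3100 − 3307 = -£207.
That loss of £207 beats the £2607 the firm would lose by shutting down; producing recovers £2400 of fixed cost.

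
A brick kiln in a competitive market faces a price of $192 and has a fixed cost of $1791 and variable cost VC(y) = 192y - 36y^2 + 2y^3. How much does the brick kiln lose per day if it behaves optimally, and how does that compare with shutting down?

AVC = 192 - 36y + 2y^2; min AVC = $30 at y = 9. Since P = $192 ≥ min AVC, the firm produces.
With MC = 192 - 72y + 6y^2, P = MC on the upward-sloping part at y* = 12.
TR = 192·12 = 2304. TC = 1791 + 576 = 2367. Profit = 2304 − 2367 = -$63.
By producing, the firm covers all variable cost plus $1728 of fixed cost; shutting down would lose the full $1791.

Profit = -$63 at y = 12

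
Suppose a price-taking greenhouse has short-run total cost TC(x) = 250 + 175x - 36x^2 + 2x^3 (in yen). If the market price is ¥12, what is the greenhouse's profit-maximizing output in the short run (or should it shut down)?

From TC, MC = TC'(x) = 175 - 72x + 6x^2 and AVC = VC/x = 175 - 36x + 2x^2.
AVC hits its minimum where MC = AVC, at x = 9, giving min AVC = 175 - 36·9 + 2·9^2 = ¥13.
With P < min AVC (¥12 < ¥13), every unit sold adds to the loss.
The firm minimizes its loss by shutting down and losing only its fixed cost of ¥250.

Shut down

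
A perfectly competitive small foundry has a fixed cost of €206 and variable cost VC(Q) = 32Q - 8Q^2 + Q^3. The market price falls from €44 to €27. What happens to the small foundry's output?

Output falls from 6 to 5

AVC = 32 - 8Q + Q^2, minimized at Q = 4 where min AVC = €16. MC = 32 - 16Q + 3Q^2.
At P = €44 ≥ min AVC, set P = MC on the rising branch: Q = 6.
At P = €27 ≥ min AVC, set P = MC: Q = 5. The firm stays open but cuts output.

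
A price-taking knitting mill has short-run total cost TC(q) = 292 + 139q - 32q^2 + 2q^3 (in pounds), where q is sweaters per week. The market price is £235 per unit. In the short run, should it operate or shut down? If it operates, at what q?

Produce at q = 12

From TC, MC = TC'(q) = 139 - 64q + 6q^2 and AVC = VC/q = 139 - 32q + 2q^2.
AVC is minimized where dAVC/dq = -32 + 4q = 0, at q = 8; min AVC = 139 - 32·8 + 2·8^2 = £11.
Since P = £235 ≥ min AVC = £11, price covers variable cost and the firm should produce.
P = MC gives -96 - 64q + 6q^2 = 0, with roots -4/3 and 12. Take the larger (rising MC): q* = 12.
Check: AVC at q = 12 is £43 ≤ P, so revenue covers variable cost.
Profit = P·q − TC = 235·12 − 808 = £2012.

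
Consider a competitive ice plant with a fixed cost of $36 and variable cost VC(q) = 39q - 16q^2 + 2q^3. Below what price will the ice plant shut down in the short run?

$7 per unit

Short-run supply begins at min AVC. From VC = 39q - 16q^2 + 2q^3, AVC = 39 - 16q + 2q^2.
At the minimum of AVC, MC = AVC. MC = 39 - 32q + 6q^2; setting MC = AVC gives 4q^2 - 16q = 0, so q = 4. min AVC = 7.
So the shutdown price is $7.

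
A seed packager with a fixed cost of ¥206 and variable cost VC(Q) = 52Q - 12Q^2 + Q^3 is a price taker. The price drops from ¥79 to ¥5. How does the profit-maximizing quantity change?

Output falls from 9 to 0 (the firm shuts down)

MC = 52 - 24Q + 3Q^2; the shutdown threshold is min AVC = ¥16 (at Q = 6).
At P = ¥79 ≥ min AVC, set P = MC on the rising branch: Q = 9.
At P = ¥5 < min AVC = ¥16, price no longer covers variable cost at any output, so the firm shuts down: Q = 0.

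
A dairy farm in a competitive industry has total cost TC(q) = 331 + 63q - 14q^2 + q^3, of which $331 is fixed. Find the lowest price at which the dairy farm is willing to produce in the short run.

The firm shuts down when price falls below the minimum of average variable cost. AVC = VC/q = 63 - 14q + q^2.
dAVC/dq = -14 + 2q = 0 gives q = 7. min AVC = 63 - 14·7 + 7^2 = 14.
So the shutdown price is $14.

$14 per unit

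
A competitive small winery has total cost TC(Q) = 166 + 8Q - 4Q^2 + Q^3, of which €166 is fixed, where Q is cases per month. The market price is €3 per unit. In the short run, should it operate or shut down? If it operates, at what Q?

Shut down

Variable cost is VC = 8Q - 4Q^2 + Q^3, so AVC = VC/Q = 8 - 4Q + Q^2 and MC = dTC/dQ = 8 - 8Q + 3Q^2.
The AVC parabola has its vertex at Q = 4/2 = 2, where AVC = 8 - 4·2 + 2^2 = €4.
Since P = €3 < min AVC = €4, price fails to cover variable cost at any output.
The firm minimizes its loss by shutting down and losing only its fixed cost of €166.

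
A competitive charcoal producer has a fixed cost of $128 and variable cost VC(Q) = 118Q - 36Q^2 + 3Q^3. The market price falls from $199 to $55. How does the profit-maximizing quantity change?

Output falls from 9 to 7

MC = 118 - 72Q + 9Q^2; the shutdown threshold is min AVC = $10 (at Q = 6).
At P = $199 ≥ min AVC, set P = MC on the rising branch: Q = 9.
At P = $55 ≥ min AVC, set P = MC: Q = 7. The firm stays open but cuts output.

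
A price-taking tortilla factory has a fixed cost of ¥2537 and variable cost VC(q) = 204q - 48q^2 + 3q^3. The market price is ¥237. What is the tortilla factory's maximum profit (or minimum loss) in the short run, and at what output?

Profit = -¥359 at q = 11

AVC = 204 - 48q + 3q^2 has its minimum ¥12 at q = 8; price ¥237 clears that bar, so the firm operates.
With MC = 204 - 96q + 9q^2, P = MC on the upward-sloping part at q* = 11.
TR = 237·11 = 2607. TC = 2537 + 429 = 2966. Profit = 2607 − 2966 = -¥359.
Shutting down would mean losing the fixed cost of ¥2537, so operating at a loss of ¥359 is better by ¥2178.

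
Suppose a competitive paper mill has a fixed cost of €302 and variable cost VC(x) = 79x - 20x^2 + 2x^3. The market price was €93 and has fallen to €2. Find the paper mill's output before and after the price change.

MC = 79 - 40x + 6x^2; the shutdown threshold is min AVC = €29 (at x = 5).
With P = €93 above the shutdown price, P = MC gives x = 7.
At P = €2 < min AVC = €29, price no longer covers variable cost at any output, so the firm shuts down: x = 0.

Output falls from 7 to 0 (the firm shuts down)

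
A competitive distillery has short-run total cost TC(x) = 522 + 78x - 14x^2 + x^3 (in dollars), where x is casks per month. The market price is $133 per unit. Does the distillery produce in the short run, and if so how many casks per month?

From TC, MC = TC'(x) = 78 - 28x + 3x^2 and AVC = VC/x = 78 - 14x + x^2.
The AVC parabola has its vertex at x = 14/2 = 7, where AVC = 78 - 14·7 + 7^2 = $29.
P = $133 exceeds min AVC = $29, so the firm stays open.
Solving P = MC: -55 - 28x + 3x^2 = 0 ⇒ x = -5/3 or 11. On the upward-sloping branch, x* = 11.
Check: AVC at x = 11 is $45 ≤ P, so revenue covers variable cost.
Profit = P·x − TC = 133·11 − 1017 = $446.

Produce at x = 11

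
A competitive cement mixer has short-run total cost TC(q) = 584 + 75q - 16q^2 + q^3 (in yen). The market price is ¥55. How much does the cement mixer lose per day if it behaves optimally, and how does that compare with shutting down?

Profit = -¥184 at q = 10

AVC = 75 - 16q + q^2; min AVC = ¥11 at q = 8. Since P = ¥55 ≥ min AVC, the firm produces.
MC = 75 - 32q + 3q^2. Setting P = MC and taking the root on the rising branch gives q* = 10.
TR = 55·10 = 550. TC = 584 + 150 = 734. Profit = 550 − 734 = -¥184.
Shutting down would mean losing the fixed cost of ¥584, so operating at a loss of ¥184 is better by ¥400.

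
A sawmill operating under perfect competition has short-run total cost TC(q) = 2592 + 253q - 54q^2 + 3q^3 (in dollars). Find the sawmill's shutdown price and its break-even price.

AVC = 253 - 54q + 3q^2; minimized at q = 9, giving min AVC = $10. That is the shutdown price.
ATC = 2592/q + 253 - 54q + 3q^2. Setting dATC/dq = −2592/q^2 − 54 + 6q = 0 gives q = 12 (since 6·12^3 − 54·12^2 = 2592).
min ATC = 2592/12 + 253 − 54·12 + 3·12^2 = $253. That is the break-even price.
For $10 ≤ P < $253 the firm produces at a loss; below $10 it shuts down.

Shutdown price = $10; break-even price = $253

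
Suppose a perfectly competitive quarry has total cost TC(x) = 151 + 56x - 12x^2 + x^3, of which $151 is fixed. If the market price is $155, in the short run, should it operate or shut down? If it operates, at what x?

Strip out fixed cost: VC = 56x - 12x^2 + x^3. Then AVC = 56 - 12x + x^2 and MC = 56 - 24x + 3x^2.
The AVC parabola has its vertex at x = 12/2 = 6, where AVC = 56 - 12·6 + 6^2 = $20.
P = $155 exceeds min AVC = $20, so the firm stays open.
P = MC gives -99 - 24x + 3x^2 = 0, with roots -3 and 11. Take the larger (rising MC): x* = 11.
Check: AVC at x = 11 is $45 ≤ P, so revenue covers variable cost.
Profit = P·x − TC = 155·11 − 646 = $1059.

Produce at x = 11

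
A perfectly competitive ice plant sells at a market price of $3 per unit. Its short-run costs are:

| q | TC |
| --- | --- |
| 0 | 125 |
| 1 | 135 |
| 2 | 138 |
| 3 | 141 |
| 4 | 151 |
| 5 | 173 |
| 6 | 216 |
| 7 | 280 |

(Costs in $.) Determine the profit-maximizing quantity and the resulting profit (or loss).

Profit at each row (π = 3q − TC): q=0: -125; q=1: -132; q=2: -132; q=3: -132; q=4: -139; q=5: -158; q=6: -198; q=7: -259.
Profit is highest at q = 0. Equivalently, the lowest AVC in the table is 16/3 ≈ $5.33 at q = 3, and P = $3 falls below it — price never covers variable cost, so the firm shuts down and loses only its fixed cost.

q = 0 (shut down); profit = -$125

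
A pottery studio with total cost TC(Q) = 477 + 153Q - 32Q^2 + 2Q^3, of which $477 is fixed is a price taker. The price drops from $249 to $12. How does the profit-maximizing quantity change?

Output falls from 12 to 0 (the firm shuts down)

MC = 153 - 64Q + 6Q^2; the shutdown threshold is min AVC = $25 (at Q = 8).
At P = $249 ≥ min AVC, set P = MC on the rising branch: Q = 12.
At P = $12 < min AVC = $25, price no longer covers variable cost at any output, so the firm shuts down: Q = 0.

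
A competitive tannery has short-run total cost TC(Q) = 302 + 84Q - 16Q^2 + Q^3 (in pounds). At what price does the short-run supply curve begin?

£20 per unit

Short-run supply begins at min AVC. From VC = 84Q - 16Q^2 + Q^3, AVC = 84 - 16Q + Q^2.
dAVC/dQ = -16 + 2Q = 0 gives Q = 8. min AVC = 84 - 16·8 + 8^2 = 20.
So the shutdown price is £20.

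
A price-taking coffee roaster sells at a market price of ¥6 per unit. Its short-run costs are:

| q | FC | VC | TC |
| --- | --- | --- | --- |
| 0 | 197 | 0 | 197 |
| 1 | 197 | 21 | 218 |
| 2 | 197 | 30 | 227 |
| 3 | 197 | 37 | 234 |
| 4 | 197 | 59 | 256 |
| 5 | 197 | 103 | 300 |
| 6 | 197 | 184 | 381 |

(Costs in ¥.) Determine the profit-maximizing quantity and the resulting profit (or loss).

Compute π = P·q − TC at each output: q=0: -197; q=1: -212; q=2: -215; q=3: -216; q=4: -232; q=5: -270; q=6: -345.
Profit is highest at q = 0. Equivalently, the lowest AVC in the table is 37/3 ≈ ¥12.33 at q = 3, and P = ¥6 falls below it — price never covers variable cost, so the firm shuts down and loses only its fixed cost.

q = 0 (shut down); profit = -¥197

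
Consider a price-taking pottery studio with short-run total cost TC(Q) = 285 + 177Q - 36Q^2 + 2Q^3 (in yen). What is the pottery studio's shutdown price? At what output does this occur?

¥15 per unit, at Q = 9

The firm shuts down when price falls below the minimum of average variable cost. AVC = VC/Q = 177 - 36Q + 2Q^2.
At the minimum of AVC, MC = AVC. MC = 177 - 72Q + 6Q^2; setting MC = AVC gives 4Q^2 - 36Q = 0, so Q = 9. min AVC = 15.
The firm shuts down for any P below ¥15.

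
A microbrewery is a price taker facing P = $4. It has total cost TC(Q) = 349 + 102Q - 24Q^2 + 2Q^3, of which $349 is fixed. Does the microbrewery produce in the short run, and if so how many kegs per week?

From TC, MC = TC'(Q) = 102 - 48Q + 6Q^2 and AVC = VC/Q = 102 - 24Q + 2Q^2.
AVC is minimized where dAVC/dQ = -24 + 4Q = 0, at Q = 6; min AVC = 102 - 24·6 + 2·6^2 = $30.
With P < min AVC ($4 < $30), every unit sold adds to the loss.
Shutting down limits the loss to fixed cost, $349.

Shut down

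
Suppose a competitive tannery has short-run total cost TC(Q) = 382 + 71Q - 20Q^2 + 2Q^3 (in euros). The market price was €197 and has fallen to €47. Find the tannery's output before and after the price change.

Output falls from 9 to 6

AVC = 71 - 20Q + 2Q^2, minimized at Q = 5 where min AVC = €21. MC = 71 - 40Q + 6Q^2.
At P = €197 ≥ min AVC, set P = MC on the rising branch: Q = 9.
At P = €47 ≥ min AVC, set P = MC: Q = 6. The firm stays open but cuts output.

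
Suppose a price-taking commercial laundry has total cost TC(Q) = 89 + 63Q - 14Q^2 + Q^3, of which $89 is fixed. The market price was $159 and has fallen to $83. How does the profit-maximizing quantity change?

MC = 63 - 28Q + 3Q^2; the shutdown threshold is min AVC = $14 (at Q = 7).
With P = $159 above the shutdown price, P = MC gives Q = 12.
At P = $83 ≥ min AVC, set P = MC: Q = 10. The firm stays open but cuts output.

Output falls from 12 to 10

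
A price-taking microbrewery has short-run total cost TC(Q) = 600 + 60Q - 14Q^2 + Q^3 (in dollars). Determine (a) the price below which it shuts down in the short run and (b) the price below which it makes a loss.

Shutdown price = $11; break-even price = $80

Shutdown price = min AVC. AVC = 60 - 14Q + Q^2, with vertex at Q = 7 and minimum $11.
ATC = 600/Q + 60 - 14Q + Q^2. Setting dATC/dQ = −600/Q^2 − 14 + 2Q = 0 gives Q = 10 (since 2·10^3 − 14·10^2 = 600).
min ATC = 600/10 + 60 − 14·10 + 10^2 = $80. That is the break-even price.
Between these two prices the firm operates at a loss; above $80 it earns a profit.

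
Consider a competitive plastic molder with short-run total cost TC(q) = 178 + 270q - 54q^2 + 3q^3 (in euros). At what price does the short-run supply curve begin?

€27 per unit

Short-run supply begins at min AVC. From VC = 270q - 54q^2 + 3q^3, AVC = 270 - 54q + 3q^2.
At the minimum of AVC, MC = AVC. MC = 270 - 108q + 9q^2; setting MC = AVC gives 6q^2 - 54q = 0, so q = 9. min AVC = 27.
For P < €27 the firm produces nothing.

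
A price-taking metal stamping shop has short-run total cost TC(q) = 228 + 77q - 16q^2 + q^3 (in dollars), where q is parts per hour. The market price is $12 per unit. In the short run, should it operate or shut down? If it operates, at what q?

Variable cost is VC = 77q - 16q^2 + q^3, so AVC = VC/q = 77 - 16q + q^2 and MC = dTC/dq = 77 - 32q + 3q^2.
The AVC parabola has its vertex at q = 16/2 = 8, where AVC = 77 - 16·8 + 8^2 = $13.
With P < min AVC ($12 < $13), every unit sold adds to the loss.
The firm minimizes its loss by shutting down and losing only its fixed cost of $228.

Shut down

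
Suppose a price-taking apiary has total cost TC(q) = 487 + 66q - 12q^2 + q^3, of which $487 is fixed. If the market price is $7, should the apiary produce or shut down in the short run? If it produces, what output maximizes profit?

Shut down

Strip out fixed cost: VC = 66q - 12q^2 + q^3. Then AVC = 66 - 12q + q^2 and MC = 66 - 24q + 3q^2.
The AVC parabola has its vertex at q = 12/2 = 6, where AVC = 66 - 12·6 + 6^2 = $30.
With P < min AVC ($7 < $30), every unit sold adds to the loss.
Best response: produce nothing and absorb the $487 fixed cost.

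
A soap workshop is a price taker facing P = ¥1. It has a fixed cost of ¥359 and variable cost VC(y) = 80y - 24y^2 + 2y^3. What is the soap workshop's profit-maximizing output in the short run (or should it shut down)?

Variable cost is VC = 80y - 24y^2 + 2y^3, so AVC = VC/y = 80 - 24y + 2y^2 and MC = dTC/dy = 80 - 48y + 6y^2.
The AVC parabola has its vertex at y = 24/4 = 6, where AVC = 80 - 24·6 + 2·6^2 = ¥8.
Since P = ¥1 < min AVC = ¥8, price fails to cover variable cost at any output.
The firm minimizes its loss by shutting down and losing only its fixed cost of ¥359.

Shut down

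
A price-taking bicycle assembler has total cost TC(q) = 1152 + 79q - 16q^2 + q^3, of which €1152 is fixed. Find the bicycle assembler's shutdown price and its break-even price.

Shutdown price = €15; break-even price = €127

Shutdown price = min AVC. AVC = 79 - 16q + q^2, with vertex at q = 8 and minimum €15.
ATC = 1152/q + 79 - 16q + q^2. Setting dATC/dq = −1152/q^2 − 16 + 2q = 0 gives q = 12 (since 2·12^3 − 16·12^2 = 1152).
min ATC = 1152/12 + 79 − 16·12 + 12^2 = €127. That is the break-even price.
Between these two prices the firm operates at a loss; above €127 it earns a profit.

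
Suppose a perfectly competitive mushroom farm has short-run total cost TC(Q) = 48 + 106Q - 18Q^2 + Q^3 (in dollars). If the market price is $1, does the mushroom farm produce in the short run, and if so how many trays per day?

Strip out fixed cost: VC = 106Q - 18Q^2 + Q^3. Then AVC = 106 - 18Q + Q^2 and MC = 106 - 36Q + 3Q^2.
AVC is minimized where dAVC/dQ = -18 + 2Q = 0, at Q = 9; min AVC = 106 - 18·9 + 9^2 = $25.
Since P = $1 < min AVC = $25, price fails to cover variable cost at any output.
Shutting down limits the loss to fixed cost, $48.

Shut down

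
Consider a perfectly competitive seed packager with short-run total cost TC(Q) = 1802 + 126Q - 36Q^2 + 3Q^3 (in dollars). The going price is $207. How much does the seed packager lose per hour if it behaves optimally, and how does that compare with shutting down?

AVC = 126 - 36Q + 3Q^2; min AVC = $18 at Q = 6. Since P = $207 ≥ min AVC, the firm produces.
MC = 126 - 72Q + 9Q^2. Setting P = MC and taking the root on the rising branch gives Q* = 9.
TR = 207·9 = 1863. TC = 1802 + 405 = 2207. Profit = 1863 − 2207 = -$344.
Shutting down would mean losing the fixed cost of $1802, so operating at a loss of $344 is better by $1458.

Profit = -$344 at Q = 9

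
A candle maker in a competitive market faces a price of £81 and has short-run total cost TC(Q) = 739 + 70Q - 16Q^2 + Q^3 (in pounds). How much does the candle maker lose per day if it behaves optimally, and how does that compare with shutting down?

Profit = -£13 at Q = 11

AVC = 70 - 16Q + Q^2; min AVC = £6 at Q = 8. Since P = £81 ≥ min AVC, the firm produces.
With MC = 70 - 32Q + 3Q^2, P = MC on the upward-sloping part at Q* = 11.
TR = 81·11 = 891. TC = 739 + 165 = 904. Profit = 891 − 904 = -£13.
Shutting down would mean losing the fixed cost of £739, so operating at a loss of £13 is better by £726.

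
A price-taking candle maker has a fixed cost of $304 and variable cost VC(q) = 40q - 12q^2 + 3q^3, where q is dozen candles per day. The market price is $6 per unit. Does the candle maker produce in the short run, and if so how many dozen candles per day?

Shut down

Strip out fixed cost: VC = 40q - 12q^2 + 3q^3. Then AVC = 40 - 12q + 3q^2 and MC = 40 - 24q + 9q^2.
The AVC parabola has its vertex at q = 12/6 = 2, where AVC = 40 - 12·2 + 3·2^2 = $28.
P = $6 lies below min AVC = $28; no output level covers variable cost.
The firm minimizes its loss by shutting down and losing only its fixed cost of $304.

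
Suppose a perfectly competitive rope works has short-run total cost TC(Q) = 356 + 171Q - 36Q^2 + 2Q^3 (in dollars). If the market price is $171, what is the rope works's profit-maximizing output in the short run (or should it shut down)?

Produce at Q = 12

Strip out fixed cost: VC = 171Q - 36Q^2 + 2Q^3. Then AVC = 171 - 36Q + 2Q^2 and MC = 171 - 72Q + 6Q^2.
The AVC parabola has its vertex at Q = 36/4 = 9, where AVC = 171 - 36·9 + 2·9^2 = $9.
P = $171 exceeds min AVC = $9, so the firm stays open.
P = MC gives -72Q + 6Q^2 = 0, with roots 0 and 12. Take the larger (rising MC): Q* = 12.
Check: AVC at Q = 12 is $27 ≤ P, so revenue covers variable cost.
Profit = P·Q − TC = 171·12 − 680 = $1372.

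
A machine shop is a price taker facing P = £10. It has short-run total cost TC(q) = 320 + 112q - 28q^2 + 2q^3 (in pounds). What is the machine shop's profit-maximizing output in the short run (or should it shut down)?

Shut down

Strip out fixed cost: VC = 112q - 28q^2 + 2q^3. Then AVC = 112 - 28q + 2q^2 and MC = 112 - 56q + 6q^2.
AVC hits its minimum where MC = AVC, at q = 7, giving min AVC = 112 - 28·7 + 2·7^2 = £14.
With P < min AVC (£10 < £14), every unit sold adds to the loss.
Shutting down limits the loss to fixed cost, £320.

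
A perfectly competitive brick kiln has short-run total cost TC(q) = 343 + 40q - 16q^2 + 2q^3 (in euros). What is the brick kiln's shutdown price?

€8 per unit

The shutdown price is the minimum of AVC. VC = 40q - 16q^2 + 2q^3, so AVC = 40 - 16q + 2q^2.
At the minimum of AVC, MC = AVC. MC = 40 - 32q + 6q^2; setting MC = AVC gives 4q^2 - 16q = 0, so q = 4. min AVC = 8.
For P < €8 the firm produces nothing.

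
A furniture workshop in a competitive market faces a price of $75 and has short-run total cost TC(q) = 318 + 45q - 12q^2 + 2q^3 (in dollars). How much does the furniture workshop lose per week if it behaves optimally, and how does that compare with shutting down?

Profit = -$118 at q = 5

AVC = 45 - 12q + 2q^2; min AVC = $27 at q = 3. Since P = $75 ≥ min AVC, the firm produces.
MC = 45 - 24q + 6q^2. Setting P = MC and taking the root on the rising branch gives q* = 5.
TR = 75·5 = 375. TC = 318 + 175 = 493. Profit = 375 − 493 = -$118.
By producing, the firm covers all variable cost plus $200 of fixed cost; shutting down would lose the full $318.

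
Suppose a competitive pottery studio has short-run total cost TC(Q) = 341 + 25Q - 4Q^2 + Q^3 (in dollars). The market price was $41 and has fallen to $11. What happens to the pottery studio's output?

Output falls from 4 to 0 (the firm shuts down)

AVC = 25 - 4Q + Q^2, minimized at Q = 2 where min AVC = $21. MC = 25 - 8Q + 3Q^2.
At P = $41 ≥ min AVC, set P = MC on the rising branch: Q = 4.
At P = $11 < min AVC = $21, price no longer covers variable cost at any output, so the firm shuts down: Q = 0.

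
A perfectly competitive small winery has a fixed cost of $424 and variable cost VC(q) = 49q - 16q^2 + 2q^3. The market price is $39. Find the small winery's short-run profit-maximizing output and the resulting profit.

Profit = -$324 at q = 5

AVC = 49 - 16q + 2q^2; min AVC = $17 at q = 4. Since P = $39 ≥ min AVC, the firm produces.
MC = 49 - 32q + 6q^2. Setting P = MC and taking the root on the rising branch gives q* = 5.
TR = 39·5 = 195. TC = 424 + 95 = 519. Profit = 195 − 519 = -$324.
Shutting down would mean losing the fixed cost of $424, so operating at a loss of $324 is better by $100.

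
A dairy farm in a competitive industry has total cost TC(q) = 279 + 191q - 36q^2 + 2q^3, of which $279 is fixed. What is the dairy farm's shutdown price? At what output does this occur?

The firm shuts down when price falls below the minimum of average variable cost. AVC = VC/q = 191 - 36q + 2q^2.
dAVC/dq = -36 + 4q = 0 gives q = 9. min AVC = 191 - 36·9 + 2·9^2 = 29.
The firm shuts down for any P below $29.

$29 per unit, at q = 9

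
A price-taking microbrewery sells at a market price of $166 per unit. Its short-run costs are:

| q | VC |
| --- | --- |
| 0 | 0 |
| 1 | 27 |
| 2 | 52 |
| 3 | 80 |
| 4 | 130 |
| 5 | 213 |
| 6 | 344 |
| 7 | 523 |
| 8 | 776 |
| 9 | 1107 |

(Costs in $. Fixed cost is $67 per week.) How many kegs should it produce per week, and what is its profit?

q = 6; profit = $585

Profit at each row (π = 166q − TC): q=0: -67; q=1: 72; q=2: 213; q=3: 351; q=4: 467; q=5: 550; q=6: 585; q=7: 572; q=8: 485; q=9: 320.
Profit is maximized at q = 6. AVC there is 344/6 = $57.33 ≤ P, so producing beats shutting down (which would give -$67).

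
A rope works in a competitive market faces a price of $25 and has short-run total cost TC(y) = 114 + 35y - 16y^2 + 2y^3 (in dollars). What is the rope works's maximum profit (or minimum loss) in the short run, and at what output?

Profit = -$14 at y = 5

AVC = 35 - 16y + 2y^2; min AVC = $3 at y = 4. Since P = $25 ≥ min AVC, the firm produces.
MC = 35 - 32y + 6y^2. Setting P = MC and taking the root on the rising branch gives y* = 5.
TR = 25·5 = 125. TC = 114 + 25 = 139. Profit = 125 − 139 = -$14.
By producing, the firm covers all variable cost plus $100 of fixed cost; shutting down would lose the full $114.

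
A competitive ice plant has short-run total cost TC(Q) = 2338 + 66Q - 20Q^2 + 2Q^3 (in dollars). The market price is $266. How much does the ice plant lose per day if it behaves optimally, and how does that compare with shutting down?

AVC = 66 - 20Q + 2Q^2 has its minimum $16 at Q = 5; price $266 clears that bar, so the firm operates.
MC = 66 - 40Q + 6Q^2. Setting P = MC and taking the root on the rising branch gives Q* = 10.
TR = 266·10 = 2660. TC = 2338 + 660 = 2998. Profit = 2660 − 2998 = -$338.
Shutting down would mean losing the fixed cost of $2338, so operating at a loss of $338 is better by $2000.

Profit = -$338 at Q = 10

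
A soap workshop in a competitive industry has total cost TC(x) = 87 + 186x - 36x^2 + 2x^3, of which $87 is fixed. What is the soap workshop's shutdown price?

$24 per unit

Short-run supply begins at min AVC. From VC = 186x - 36x^2 + 2x^3, AVC = 186 - 36x + 2x^2.
dAVC/dx = -36 + 4x = 0 gives x = 9. min AVC = 186 - 36·9 + 2·9^2 = 24.
For P < $24 the firm produces nothing.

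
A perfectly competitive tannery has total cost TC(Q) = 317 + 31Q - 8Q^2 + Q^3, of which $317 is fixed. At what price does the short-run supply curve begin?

The shutdown price is the minimum of AVC. VC = 31Q - 8Q^2 + Q^3, so AVC = 31 - 8Q + Q^2.
At the minimum of AVC, MC = AVC. MC = 31 - 16Q + 3Q^2; setting MC = AVC gives 2Q^2 - 8Q = 0, so Q = 4. min AVC = 15.
So the shutdown price is $15.

$15 per unit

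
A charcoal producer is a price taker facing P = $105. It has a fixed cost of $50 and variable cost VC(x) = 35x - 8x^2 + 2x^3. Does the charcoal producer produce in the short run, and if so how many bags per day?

Produce at x = 5

From TC, MC = TC'(x) = 35 - 16x + 6x^2 and AVC = VC/x = 35 - 8x + 2x^2.
AVC is minimized where dAVC/dx = -8 + 4x = 0, at x = 2; min AVC = 35 - 8·2 + 2·2^2 = $27.
P = $105 exceeds min AVC = $27, so the firm stays open.
Solving P = MC: -70 - 16x + 6x^2 = 0 ⇒ x = -7/3 or 5. On the upward-sloping branch, x* = 5.
Check: AVC at x = 5 is $45 ≤ P, so revenue covers variable cost.
Profit = P·x − TC = 105·5 − 275 = $250.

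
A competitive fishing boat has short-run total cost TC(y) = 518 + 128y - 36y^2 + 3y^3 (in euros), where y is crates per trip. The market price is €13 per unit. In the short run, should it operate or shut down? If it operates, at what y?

Strip out fixed cost: VC = 128y - 36y^2 + 3y^3. Then AVC = 128 - 36y + 3y^2 and MC = 128 - 72y + 9y^2.
AVC is minimized where dAVC/dy = -36 + 6y = 0, at y = 6; min AVC = 128 - 36·6 + 3·6^2 = €20.
P = €13 lies below min AVC = €20; no output level covers variable cost.
The firm minimizes its loss by shutting down and losing only its fixed cost of €518.

Shut down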